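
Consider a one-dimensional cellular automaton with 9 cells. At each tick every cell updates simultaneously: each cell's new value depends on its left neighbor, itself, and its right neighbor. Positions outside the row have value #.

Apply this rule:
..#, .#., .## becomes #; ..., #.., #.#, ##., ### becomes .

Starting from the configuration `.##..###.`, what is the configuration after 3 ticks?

.#.#...##

tick 1: .#..##...
tick 2: .#.##...#
tick 3: .#.#...##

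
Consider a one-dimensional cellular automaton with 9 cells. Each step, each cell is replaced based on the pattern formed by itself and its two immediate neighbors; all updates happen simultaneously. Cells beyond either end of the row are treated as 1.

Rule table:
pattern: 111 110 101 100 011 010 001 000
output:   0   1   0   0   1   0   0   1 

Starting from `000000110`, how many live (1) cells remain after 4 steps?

6

step 1: 011110110
step 2: 010010110
step 3: 000000110  (repeats step 0; period 3)
step 4: 011110110
count of 1: 6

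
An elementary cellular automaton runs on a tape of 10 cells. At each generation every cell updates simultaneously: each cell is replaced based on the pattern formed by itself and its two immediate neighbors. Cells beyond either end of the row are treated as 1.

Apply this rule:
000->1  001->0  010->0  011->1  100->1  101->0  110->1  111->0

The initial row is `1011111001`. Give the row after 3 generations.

1101101101

generation 1: 1010001101
generation 2: 1001101101
generation 3: 1101101101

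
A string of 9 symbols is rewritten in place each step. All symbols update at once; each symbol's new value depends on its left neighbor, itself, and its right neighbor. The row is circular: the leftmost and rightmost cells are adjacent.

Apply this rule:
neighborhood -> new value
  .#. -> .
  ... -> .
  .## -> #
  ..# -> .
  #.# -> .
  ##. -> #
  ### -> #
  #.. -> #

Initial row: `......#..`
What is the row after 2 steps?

step 1: .......#.
step 2: ........#

........#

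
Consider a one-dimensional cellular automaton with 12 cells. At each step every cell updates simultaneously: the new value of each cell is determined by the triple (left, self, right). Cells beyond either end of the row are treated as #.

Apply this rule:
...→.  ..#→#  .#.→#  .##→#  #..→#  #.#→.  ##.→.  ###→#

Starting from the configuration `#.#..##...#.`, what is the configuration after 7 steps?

..####.#.##.
#####..#.#..
####.###.###
###..##..###
##.###.#####
#..##..#####
.###.#######

.###.#######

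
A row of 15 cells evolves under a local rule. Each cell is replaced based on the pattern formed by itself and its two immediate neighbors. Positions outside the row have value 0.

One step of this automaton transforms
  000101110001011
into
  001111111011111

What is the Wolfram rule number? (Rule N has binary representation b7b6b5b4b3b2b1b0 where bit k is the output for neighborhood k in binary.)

position 6: 111 → 1  (bit 7 = 1)
position 7: 110 → 1  (bit 6 = 1)
position 4: 101 → 1  (bit 5 = 1)
position 8: 100 → 1  (bit 4 = 1)
position 5: 011 → 1  (bit 3 = 1)
position 3: 010 → 1  (bit 2 = 1)
position 2: 001 → 1  (bit 1 = 1)
position 0: 000 → 0  (bit 0 = 0)
bits b7..b0 = 11111110 = 254

254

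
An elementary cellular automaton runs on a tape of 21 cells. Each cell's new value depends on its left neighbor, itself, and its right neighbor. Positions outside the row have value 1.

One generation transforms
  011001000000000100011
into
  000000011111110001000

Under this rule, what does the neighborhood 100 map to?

At position 3 the neighborhood is 100; the next row has 0 there.

0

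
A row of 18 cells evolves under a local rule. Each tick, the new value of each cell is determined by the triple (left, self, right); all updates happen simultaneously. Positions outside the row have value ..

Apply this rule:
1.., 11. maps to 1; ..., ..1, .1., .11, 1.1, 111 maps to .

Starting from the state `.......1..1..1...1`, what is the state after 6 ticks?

tick 1: ........1..1..1...
tick 2: .........1..1..1..
tick 3: ..........1..1..1.
tick 4: ...........1..1..1
tick 5: ............1..1..
tick 6: .............1..1.

.............1..1.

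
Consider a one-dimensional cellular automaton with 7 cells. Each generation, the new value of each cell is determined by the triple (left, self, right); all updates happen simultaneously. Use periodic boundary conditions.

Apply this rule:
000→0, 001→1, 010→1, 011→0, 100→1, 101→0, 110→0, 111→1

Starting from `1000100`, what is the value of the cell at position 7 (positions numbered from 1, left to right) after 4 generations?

1101111
1000111
0101011
0101000
position 7 holds 0

0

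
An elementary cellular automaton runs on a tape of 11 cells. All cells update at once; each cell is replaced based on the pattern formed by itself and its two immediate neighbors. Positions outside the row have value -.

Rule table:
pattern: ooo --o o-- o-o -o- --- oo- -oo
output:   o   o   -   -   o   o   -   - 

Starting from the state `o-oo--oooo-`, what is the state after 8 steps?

o-o----o-o-

o----o-oo--
o-oooo----o
o--oo--oooo
o-o---o-oo-
o-o-ooo----
o-o--o--ooo
o-o-oo-o-o-
o-o----o-o-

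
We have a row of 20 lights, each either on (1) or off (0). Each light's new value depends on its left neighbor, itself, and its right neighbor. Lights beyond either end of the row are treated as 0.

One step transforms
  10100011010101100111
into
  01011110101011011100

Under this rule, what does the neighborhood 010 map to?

0

At position 0 the neighborhood is 010; the next row has 0 there.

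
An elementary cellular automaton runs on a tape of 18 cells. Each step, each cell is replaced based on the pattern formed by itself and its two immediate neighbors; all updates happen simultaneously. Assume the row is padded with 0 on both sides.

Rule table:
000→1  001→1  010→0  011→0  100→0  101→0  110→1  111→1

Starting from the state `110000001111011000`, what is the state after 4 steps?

110100110000011010

010111110111001011
100011110011010001
001101110101000110
110100110000011010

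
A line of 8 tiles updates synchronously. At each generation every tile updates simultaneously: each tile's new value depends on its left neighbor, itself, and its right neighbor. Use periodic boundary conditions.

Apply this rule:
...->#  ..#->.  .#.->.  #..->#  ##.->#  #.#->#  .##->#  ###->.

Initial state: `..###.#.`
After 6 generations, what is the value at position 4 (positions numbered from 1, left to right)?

#

#.#.##.#
##.#####
.###....
.#.#####
#.##...#
######.#
position 4 holds #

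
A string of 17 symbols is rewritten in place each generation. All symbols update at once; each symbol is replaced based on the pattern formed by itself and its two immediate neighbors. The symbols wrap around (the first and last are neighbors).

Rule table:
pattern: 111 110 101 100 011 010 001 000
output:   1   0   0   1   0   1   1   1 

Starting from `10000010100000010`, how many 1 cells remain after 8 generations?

generation 1: 11111110111111110
generation 2: 01111100011111100
generation 3: 10111011101111011
generation 4: 00010001000110001
generation 5: 11111111111001111
generation 6: 11111111110110111
generation 7: 11111111100000011
generation 8: 11111111011111101
count of 1: 15

15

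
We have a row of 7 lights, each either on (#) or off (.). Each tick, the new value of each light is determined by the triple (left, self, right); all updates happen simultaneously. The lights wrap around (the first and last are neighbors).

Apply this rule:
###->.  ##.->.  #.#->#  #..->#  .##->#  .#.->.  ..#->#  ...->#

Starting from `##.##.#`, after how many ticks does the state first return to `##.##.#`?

..##.##
###.##.
#..##.#
.###.##
##..##.
#.###.#
.##..##
##.###.
#.##..#
.##.###
##.##..
#.##.##
.##.##.
##.##.#

14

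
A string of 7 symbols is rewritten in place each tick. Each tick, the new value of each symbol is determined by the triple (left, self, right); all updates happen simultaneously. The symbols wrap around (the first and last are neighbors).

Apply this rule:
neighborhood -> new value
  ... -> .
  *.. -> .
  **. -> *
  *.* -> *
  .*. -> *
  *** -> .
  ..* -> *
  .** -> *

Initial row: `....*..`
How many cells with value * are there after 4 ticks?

...**..
..***..
.**.*..
*****..
count of *: 5

5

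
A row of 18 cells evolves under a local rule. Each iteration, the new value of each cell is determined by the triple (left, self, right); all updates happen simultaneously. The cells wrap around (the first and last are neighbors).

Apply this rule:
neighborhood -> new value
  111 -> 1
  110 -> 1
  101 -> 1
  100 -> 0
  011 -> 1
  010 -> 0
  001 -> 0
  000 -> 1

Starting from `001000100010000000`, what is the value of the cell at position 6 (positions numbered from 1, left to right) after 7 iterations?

iteration 1: 100010001000111111
iteration 2: 101000100010111111
iteration 3: 110010001001111111
iteration 4: 110000100001111111
iteration 5: 110110001101111111
iteration 6: 111110101111111111
iteration 7: 111111011111111111
position 6 holds 1

1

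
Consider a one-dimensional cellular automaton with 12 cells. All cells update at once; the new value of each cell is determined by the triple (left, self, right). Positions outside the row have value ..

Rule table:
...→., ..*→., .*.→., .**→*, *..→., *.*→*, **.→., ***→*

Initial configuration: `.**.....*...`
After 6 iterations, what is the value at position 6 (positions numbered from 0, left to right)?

.*..........
............
............  (fixed point — unchanged through iteration 6)
position 6 holds .

.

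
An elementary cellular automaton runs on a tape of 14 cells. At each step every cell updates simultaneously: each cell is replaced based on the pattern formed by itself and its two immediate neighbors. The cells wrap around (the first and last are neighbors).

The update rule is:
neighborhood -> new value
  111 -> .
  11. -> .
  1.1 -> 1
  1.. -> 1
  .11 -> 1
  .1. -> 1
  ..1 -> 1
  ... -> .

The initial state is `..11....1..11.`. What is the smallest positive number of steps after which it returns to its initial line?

.11.1..11111.1
11.11111....11
..11....1..11.

3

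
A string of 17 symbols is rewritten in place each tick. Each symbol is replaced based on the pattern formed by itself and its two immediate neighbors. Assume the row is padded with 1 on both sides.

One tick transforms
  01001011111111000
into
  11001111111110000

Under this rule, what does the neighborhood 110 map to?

0

At position 13 the neighborhood is 110; the next row has 0 there.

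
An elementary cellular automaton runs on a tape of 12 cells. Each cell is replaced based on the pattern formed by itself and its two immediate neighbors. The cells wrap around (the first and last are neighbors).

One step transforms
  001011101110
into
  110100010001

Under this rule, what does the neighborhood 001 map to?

1

At position 1 the neighborhood is 001; the next row has 1 there.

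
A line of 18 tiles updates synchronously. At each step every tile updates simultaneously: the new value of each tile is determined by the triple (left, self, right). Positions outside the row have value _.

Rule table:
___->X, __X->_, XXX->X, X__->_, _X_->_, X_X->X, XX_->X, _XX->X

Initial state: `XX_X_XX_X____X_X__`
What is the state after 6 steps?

XXX_XXXX__XX__X__X
XXXXXXXX__XX______
XXXXXXXX__XX_XXXXX
XXXXXXXX__XXXXXXXX
XXXXXXXX__XXXXXXXX  (fixed point — unchanged through step 6)

XXXXXXXX__XXXXXXXX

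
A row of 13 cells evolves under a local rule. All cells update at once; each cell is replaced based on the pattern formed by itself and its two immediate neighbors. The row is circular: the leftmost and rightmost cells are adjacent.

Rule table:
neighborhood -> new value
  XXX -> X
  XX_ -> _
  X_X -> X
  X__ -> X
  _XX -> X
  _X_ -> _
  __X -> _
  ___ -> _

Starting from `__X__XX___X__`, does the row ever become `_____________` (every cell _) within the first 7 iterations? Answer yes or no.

no

iteration 1: ___X_X_X___X_
iteration 2: ____X_X_X___X
iteration 3: X____X_X_X___
iteration 4: _X____X_X_X__
iteration 5: __X____X_X_X_
iteration 6: ___X____X_X_X
iteration 7: X___X____X_X_
iteration 7 is X___X____X_X_, still not uniform _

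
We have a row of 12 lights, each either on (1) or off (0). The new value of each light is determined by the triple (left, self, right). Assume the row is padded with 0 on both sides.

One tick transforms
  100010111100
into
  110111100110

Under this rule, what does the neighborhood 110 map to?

At position 9 the neighborhood is 110; the next row has 1 there.

1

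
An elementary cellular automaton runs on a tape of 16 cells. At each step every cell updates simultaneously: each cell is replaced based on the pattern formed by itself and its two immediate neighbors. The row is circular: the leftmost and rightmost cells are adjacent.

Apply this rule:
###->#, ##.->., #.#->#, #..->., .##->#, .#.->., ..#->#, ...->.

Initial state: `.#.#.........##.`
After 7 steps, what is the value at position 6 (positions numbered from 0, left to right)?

#

#.#.........##..
.#.........##..#
#.........##..#.
.........##..#.#
........##..#.#.
.......##..#.#..
......##..#.#...
position 6 holds #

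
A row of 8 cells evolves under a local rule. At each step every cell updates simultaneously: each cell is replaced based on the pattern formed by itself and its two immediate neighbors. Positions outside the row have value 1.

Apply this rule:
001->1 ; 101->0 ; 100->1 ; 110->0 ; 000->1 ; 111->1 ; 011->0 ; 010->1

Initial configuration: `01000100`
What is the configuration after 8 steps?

11111000

01111111
00111111
11011111
10001111
01110111
00100011
11111101
11111000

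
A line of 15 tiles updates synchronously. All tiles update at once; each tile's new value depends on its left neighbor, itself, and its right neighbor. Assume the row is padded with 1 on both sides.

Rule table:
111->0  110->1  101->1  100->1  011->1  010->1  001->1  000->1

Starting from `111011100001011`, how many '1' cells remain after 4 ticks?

001110111111110
111011100000011
001110111111110  (repeats tick 1; period 2)
tick 4: 111011100000011
count of 1: 8

8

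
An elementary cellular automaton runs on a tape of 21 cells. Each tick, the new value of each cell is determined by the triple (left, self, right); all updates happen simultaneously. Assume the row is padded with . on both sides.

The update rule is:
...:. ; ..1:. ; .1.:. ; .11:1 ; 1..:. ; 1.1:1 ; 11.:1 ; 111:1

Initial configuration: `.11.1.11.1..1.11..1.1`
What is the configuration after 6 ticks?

.111.1111....111...1.
.11111111....111.....
.11111111....111.....  (fixed point — unchanged through tick 6)

.11111111....111.....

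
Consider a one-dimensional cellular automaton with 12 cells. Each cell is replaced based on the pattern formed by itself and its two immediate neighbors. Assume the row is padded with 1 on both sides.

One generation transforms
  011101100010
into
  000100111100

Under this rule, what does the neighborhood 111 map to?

0

At position 2 the neighborhood is 111; the next row has 0 there.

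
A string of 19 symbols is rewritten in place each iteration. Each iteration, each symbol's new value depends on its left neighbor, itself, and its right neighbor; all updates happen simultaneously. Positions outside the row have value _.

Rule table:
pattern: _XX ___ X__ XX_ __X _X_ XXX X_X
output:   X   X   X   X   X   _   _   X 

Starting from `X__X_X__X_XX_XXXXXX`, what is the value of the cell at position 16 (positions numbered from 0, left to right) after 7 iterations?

iteration 1: _XX_X_XX_XXXXX____X
iteration 2: XXXX_XXXXX___XXXXX_
iteration 3: X__XXX___XXXXX___XX
iteration 4: _XXX_XXXXX___XXXXXX
iteration 5: XX_XXX___XXXXX____X
iteration 6: XXXX_XXXXX___XXXXX_  (repeats iteration 2; period 4)
iteration 7: X__XXX___XXXXX___XX
position 16 holds _

_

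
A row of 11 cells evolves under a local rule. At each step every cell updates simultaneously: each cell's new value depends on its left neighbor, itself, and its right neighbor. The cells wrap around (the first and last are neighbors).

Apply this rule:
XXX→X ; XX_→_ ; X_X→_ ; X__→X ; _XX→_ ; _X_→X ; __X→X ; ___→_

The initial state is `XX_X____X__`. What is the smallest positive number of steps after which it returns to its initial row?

31

___XX__XXXX
X_X__XX_XX_
X_XXX______
X__X_X____X
_XXX_XX__X_
X_X____XXXX
__XX__X_XXX
XX__XXX__X_
__XX_X_XXX_
_X___X__X_X
_XX_XXXXX_X
_____XXX__X
X___X_X_XXX
_X_XX_X__XX
_X____XXX__
XXX__X_X_X_
_X_XXX_X_X_
XX__X__X_XX
X_XXXXXX__X
___XXXX_XX_
__X_XX____X
XXX___X__XX
XX_X_XXXX_X
X__X__XX___
XXXXXX__X_X
XXXXX_XXX__
_XXX___X_XX
__X_X_XX___
_XX_X___X__
X___XX_XXX_
XX_X____X__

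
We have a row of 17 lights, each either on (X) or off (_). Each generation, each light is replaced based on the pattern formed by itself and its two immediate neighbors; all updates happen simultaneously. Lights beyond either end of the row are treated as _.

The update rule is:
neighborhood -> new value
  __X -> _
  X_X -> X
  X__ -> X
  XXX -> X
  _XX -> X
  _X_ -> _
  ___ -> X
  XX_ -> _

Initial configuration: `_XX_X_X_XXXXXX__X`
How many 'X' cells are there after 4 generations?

_X_X_X_XXXXXX_X__
__X_X_XXXXXX_X_XX
X__X_XXXXXX_X_XX_
_X__XXXXXX_X_XX_X
count of X: 11

11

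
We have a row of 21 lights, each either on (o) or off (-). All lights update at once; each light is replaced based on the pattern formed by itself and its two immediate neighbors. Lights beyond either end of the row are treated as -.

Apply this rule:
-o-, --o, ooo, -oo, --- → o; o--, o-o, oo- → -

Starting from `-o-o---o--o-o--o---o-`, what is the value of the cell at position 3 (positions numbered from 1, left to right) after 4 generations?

o

oo-o-ooo-oo-o-oo-ooo-
o--o-oo--o--o-o--oo--
o-oo-o--oo-oo-o-oo--o
o-o--o-oo--o--o-o--oo
position 3 holds o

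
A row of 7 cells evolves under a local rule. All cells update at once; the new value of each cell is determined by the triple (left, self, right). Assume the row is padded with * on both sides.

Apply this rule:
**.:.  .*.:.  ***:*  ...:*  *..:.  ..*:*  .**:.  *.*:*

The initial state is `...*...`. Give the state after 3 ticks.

..**.*.

.**..**
*...*.*
..**.*.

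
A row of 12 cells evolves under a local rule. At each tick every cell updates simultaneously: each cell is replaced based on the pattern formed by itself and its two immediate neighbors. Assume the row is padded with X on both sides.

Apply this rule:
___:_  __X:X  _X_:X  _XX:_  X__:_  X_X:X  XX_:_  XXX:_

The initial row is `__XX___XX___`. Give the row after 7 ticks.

_X____X____X
XX___XX___X_
____X____XXX
___XX___X___
__X____XX__X
_XX___X___X_
X____XX__XXX

X____XX__XXX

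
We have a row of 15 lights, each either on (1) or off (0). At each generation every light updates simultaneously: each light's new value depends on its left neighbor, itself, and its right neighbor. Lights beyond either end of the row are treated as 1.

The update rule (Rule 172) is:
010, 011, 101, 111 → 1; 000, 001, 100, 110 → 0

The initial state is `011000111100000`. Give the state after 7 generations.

110000111000000
100000110000000
000000100000000
000000100000000  (fixed point — unchanged through generation 7)

000000100000000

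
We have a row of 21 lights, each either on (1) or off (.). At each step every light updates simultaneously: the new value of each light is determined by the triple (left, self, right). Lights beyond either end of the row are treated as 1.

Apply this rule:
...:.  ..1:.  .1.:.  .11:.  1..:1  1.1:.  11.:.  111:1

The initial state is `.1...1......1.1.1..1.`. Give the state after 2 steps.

step 1: ..1...1..........1...
step 2: 1..1...1..........1..

1..1...1..........1..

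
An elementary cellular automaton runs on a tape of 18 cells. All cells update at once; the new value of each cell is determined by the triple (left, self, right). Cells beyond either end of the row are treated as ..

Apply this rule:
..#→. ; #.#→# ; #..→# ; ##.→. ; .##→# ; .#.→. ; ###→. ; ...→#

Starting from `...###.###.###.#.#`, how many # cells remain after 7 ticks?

##.#..##..##..#.#.
#.#.#.#.#.#.#..#.#
.#.#.#.#.#.#.#..#.
..#.#.#.#.#.#.#..#
#..#.#.#.#.#.#.#..
.#..#.#.#.#.#.#.##
..#..#.#.#.#.#.##.
count of #: 8

8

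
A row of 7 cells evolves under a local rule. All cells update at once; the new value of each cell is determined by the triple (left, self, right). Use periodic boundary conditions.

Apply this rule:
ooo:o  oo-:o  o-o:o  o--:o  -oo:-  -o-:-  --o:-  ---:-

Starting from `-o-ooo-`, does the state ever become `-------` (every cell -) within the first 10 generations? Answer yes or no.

no

generation 1: --o-ooo
generation 2: o--o-oo
generation 3: oo--o-o
generation 4: ooo--o-
generation 5: -ooo--o
generation 6: o-ooo--
generation 7: -o-ooo-  (repeats generation 0; period 7)
generation 10: oo--o-o
generation 10 is oo--o-o, still not uniform -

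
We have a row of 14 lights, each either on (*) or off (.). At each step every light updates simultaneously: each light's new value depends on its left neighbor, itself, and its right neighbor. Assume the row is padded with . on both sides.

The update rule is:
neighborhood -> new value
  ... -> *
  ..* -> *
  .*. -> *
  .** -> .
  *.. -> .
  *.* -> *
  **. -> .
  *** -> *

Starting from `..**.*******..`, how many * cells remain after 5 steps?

10

step 1: **..*.*****..*
step 2: ...***.***..**
step 3: ***.*.*.*..*..
step 4: .*.******.**.*
step 5: ***.****.*..**
count of *: 10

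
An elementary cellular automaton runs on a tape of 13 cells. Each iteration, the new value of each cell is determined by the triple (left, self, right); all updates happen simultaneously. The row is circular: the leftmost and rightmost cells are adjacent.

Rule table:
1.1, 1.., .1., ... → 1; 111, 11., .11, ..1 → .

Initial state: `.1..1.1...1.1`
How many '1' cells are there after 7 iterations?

11

111.11111.111
...1.....1...
11.11111.1111
..1.....1....
1.11111.11111
.1.....1.....
.11111.111111
count of 1: 11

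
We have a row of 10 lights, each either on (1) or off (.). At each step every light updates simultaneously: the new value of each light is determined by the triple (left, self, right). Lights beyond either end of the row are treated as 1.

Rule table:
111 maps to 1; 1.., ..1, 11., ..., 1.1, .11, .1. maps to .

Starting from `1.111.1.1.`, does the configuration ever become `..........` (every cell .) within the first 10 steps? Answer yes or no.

...1......
..........
all cells are . at step 2

yes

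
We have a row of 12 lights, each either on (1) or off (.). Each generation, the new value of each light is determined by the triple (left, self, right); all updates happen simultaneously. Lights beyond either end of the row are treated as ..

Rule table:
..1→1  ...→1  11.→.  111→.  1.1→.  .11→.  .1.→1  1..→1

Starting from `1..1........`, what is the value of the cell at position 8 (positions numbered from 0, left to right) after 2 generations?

111111111111
............
position 8 holds .

.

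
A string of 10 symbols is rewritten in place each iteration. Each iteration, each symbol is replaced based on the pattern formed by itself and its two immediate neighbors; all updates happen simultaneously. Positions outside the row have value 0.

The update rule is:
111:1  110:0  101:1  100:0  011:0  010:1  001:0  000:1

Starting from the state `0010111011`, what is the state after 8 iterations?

0110000100

1011010100
1100111101
0000011011
1111000100
0110010101
0000011111
1111001110
0110000100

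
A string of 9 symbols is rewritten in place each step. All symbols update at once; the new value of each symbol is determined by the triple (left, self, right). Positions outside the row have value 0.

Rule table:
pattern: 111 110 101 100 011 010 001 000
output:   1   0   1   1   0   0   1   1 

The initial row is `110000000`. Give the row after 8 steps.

110101010

001111111
110111110
001011101
110101010
001010101
110101010  (repeats step 4; period 2)
step 8: 110101010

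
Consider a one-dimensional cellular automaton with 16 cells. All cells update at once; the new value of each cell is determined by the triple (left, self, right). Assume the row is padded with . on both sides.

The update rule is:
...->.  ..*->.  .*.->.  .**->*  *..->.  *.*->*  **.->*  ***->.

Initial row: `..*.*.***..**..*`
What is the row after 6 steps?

...........**...

...*.**.*..**...
....****...**...
....*..*...**...
...........**...
...........**...  (fixed point — unchanged through step 6)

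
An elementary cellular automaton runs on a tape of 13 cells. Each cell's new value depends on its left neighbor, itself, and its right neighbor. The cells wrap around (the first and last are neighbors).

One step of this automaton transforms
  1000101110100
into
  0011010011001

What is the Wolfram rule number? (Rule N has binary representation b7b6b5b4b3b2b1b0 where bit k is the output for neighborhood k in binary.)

99

position 7: 111 → 0  (bit 7 = 0)
position 8: 110 → 1  (bit 6 = 1)
position 5: 101 → 1  (bit 5 = 1)
position 1: 100 → 0  (bit 4 = 0)
position 6: 011 → 0  (bit 3 = 0)
position 0: 010 → 0  (bit 2 = 0)
position 3: 001 → 1  (bit 1 = 1)
position 2: 000 → 1  (bit 0 = 1)
bits b7..b0 = 01100011 = 99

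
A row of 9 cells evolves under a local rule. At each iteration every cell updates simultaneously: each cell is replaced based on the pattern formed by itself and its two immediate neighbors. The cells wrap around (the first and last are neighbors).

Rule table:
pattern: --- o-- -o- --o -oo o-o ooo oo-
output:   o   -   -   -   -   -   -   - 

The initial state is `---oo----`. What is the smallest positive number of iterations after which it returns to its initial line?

2

iteration 1: oo----ooo
iteration 2: ---oo----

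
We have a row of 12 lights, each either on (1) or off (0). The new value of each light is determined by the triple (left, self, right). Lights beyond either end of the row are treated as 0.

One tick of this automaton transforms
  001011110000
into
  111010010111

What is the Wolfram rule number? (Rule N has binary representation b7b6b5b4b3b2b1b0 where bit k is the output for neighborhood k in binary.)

position 5: 111 → 0  (bit 7 = 0)
position 7: 110 → 1  (bit 6 = 1)
position 3: 101 → 0  (bit 5 = 0)
position 8: 100 → 0  (bit 4 = 0)
position 4: 011 → 1  (bit 3 = 1)
position 2: 010 → 1  (bit 2 = 1)
position 1: 001 → 1  (bit 1 = 1)
position 0: 000 → 1  (bit 0 = 1)
bits b7..b0 = 01001111 = 79

79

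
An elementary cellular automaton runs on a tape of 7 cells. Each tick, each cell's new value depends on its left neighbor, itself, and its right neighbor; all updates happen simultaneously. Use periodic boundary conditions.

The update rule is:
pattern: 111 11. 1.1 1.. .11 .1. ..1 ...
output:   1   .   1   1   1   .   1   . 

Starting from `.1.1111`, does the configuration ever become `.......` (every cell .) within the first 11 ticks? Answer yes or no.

1.1111.
.1111.1
1111.1.
111.1.1
11.1.11
1.1.111
.1.1111  (repeats tick 0; period 7)
tick 11: 111.1.1
tick 11 is 111.1.1, still not uniform .

no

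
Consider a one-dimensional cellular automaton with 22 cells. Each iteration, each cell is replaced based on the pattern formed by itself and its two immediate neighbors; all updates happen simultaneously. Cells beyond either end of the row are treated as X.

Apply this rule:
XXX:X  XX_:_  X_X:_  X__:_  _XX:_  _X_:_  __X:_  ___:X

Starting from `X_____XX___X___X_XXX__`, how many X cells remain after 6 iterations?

iteration 1: __XXX____X___X____X___
iteration 2: ___X__XX___X___XX___X_
iteration 3: _X_______X___X____X___
iteration 4: ___XXXXX___X___XX___X_
iteration 5: _X__XXX__X___X____X___
iteration 6: _____X_____X___XX___X_
count of X: 5

5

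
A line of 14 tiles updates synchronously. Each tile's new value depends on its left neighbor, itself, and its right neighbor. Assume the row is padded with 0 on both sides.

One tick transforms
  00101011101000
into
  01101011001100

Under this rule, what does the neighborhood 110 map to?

0

At position 8 the neighborhood is 110; the next row has 0 there.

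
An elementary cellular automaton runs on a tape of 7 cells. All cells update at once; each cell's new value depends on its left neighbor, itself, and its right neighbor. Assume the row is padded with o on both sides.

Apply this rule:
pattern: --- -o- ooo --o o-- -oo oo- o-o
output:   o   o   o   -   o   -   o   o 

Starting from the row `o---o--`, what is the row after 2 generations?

oooo-oo

generation 1: ooo-oo-
generation 2: oooo-oo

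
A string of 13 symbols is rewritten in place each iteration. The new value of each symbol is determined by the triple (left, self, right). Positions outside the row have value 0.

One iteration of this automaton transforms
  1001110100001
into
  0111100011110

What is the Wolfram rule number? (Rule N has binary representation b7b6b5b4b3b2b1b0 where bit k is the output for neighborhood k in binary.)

position 4: 111 → 1  (bit 7 = 1)
position 5: 110 → 0  (bit 6 = 0)
position 6: 101 → 0  (bit 5 = 0)
position 1: 100 → 1  (bit 4 = 1)
position 3: 011 → 1  (bit 3 = 1)
position 0: 010 → 0  (bit 2 = 0)
position 2: 001 → 1  (bit 1 = 1)
position 9: 000 → 1  (bit 0 = 1)
bits b7..b0 = 10011011 = 155

155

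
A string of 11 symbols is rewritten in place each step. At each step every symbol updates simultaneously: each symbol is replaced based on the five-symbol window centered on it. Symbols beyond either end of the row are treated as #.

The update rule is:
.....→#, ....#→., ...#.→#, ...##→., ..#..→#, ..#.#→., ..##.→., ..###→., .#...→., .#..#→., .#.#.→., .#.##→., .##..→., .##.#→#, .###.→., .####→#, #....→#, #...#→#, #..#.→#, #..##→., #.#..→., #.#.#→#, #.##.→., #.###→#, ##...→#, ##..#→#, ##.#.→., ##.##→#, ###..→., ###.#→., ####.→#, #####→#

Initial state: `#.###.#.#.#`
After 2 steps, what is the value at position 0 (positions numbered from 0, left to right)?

step 1: .##...#.#.#
step 2: #..###..#.#
position 0 holds #

#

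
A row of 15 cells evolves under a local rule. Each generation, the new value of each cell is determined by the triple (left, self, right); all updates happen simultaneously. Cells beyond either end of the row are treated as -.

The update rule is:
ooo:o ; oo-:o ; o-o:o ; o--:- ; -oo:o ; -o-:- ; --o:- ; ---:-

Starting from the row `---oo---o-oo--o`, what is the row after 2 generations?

---oo----ooo---
---oo----ooo---

---oo----ooo---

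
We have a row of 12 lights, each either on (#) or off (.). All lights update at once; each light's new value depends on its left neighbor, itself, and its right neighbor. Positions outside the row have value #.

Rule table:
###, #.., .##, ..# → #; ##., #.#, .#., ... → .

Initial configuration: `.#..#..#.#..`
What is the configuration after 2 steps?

###..#.#.###

step 1: ..##.##...##
step 2: ###..#.#.###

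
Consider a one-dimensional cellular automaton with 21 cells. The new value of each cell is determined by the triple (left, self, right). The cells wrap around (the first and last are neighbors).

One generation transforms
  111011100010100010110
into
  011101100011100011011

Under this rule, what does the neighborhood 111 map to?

1

At position 1 the neighborhood is 111; the next row has 1 there.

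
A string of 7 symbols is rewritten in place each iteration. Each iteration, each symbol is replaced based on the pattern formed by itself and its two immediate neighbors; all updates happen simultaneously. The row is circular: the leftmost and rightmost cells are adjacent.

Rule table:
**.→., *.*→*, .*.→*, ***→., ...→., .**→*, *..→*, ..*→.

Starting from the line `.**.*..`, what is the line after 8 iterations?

.*.***.

iteration 1: .*.***.
iteration 2: .***..*
iteration 3: **..*.*
iteration 4: ..*.***
iteration 5: *.***..
iteration 6: ***..*.
iteration 7: *..*.**
iteration 8: .*.***.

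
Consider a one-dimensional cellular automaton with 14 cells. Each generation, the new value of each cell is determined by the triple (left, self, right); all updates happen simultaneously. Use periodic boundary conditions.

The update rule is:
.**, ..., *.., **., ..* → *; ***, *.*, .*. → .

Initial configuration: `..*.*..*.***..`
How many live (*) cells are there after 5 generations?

**...**..*.***
.********..*..
**......***.**
.********.*.*.
**......*....*
count of *: 4

4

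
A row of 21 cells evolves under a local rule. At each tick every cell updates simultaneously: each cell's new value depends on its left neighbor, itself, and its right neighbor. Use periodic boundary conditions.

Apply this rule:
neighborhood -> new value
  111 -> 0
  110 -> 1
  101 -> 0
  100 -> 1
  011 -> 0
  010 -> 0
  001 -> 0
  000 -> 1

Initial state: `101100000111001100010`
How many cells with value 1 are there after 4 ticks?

11

000111110001100111000
110000011100110001111
011111000110011100000
000001110011000111111
count of 1: 11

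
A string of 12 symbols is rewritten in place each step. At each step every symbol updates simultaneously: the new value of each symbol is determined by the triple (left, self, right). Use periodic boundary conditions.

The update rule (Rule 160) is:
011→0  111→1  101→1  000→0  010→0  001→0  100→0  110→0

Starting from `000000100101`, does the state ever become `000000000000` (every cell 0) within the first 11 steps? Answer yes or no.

000000000010
000000000000
all cells are 0 at step 2

yes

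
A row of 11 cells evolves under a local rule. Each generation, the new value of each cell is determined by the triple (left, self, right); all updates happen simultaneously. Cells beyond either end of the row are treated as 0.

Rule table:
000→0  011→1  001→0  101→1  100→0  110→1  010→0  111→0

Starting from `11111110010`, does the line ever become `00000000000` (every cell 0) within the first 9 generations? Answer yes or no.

yes

10000010000
00000000000
all cells are 0 at generation 2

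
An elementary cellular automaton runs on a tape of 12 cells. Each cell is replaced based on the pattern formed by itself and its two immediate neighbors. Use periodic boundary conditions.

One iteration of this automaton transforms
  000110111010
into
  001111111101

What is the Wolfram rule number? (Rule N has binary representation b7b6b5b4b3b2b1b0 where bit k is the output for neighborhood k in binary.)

250

position 7: 111 → 1  (bit 7 = 1)
position 4: 110 → 1  (bit 6 = 1)
position 5: 101 → 1  (bit 5 = 1)
position 11: 100 → 1  (bit 4 = 1)
position 3: 011 → 1  (bit 3 = 1)
position 10: 010 → 0  (bit 2 = 0)
position 2: 001 → 1  (bit 1 = 1)
position 0: 000 → 0  (bit 0 = 0)
bits b7..b0 = 11111010 = 250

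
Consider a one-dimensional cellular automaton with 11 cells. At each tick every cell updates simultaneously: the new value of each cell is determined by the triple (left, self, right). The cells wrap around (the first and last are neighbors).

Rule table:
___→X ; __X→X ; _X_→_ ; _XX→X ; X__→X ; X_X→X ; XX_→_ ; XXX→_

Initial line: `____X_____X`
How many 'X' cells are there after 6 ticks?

XXXX_XXXXX_
X___XX____X
_XXXX_XXXXX
XX___XX____
X_XXXX_XXXX
_XX___XX___
count of X: 4

4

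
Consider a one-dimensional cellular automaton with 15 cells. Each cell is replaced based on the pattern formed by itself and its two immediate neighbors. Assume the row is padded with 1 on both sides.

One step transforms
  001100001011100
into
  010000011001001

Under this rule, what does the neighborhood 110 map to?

0

At position 3 the neighborhood is 110; the next row has 0 there.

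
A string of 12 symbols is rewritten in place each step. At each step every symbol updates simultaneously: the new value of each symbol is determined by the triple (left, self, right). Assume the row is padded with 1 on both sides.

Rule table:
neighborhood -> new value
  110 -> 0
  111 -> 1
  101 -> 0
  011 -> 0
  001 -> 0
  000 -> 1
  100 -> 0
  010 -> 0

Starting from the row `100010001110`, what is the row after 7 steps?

011001001000

001000100100
000010000000
011000111110
000010011100
011000001000
000011100010
011001001000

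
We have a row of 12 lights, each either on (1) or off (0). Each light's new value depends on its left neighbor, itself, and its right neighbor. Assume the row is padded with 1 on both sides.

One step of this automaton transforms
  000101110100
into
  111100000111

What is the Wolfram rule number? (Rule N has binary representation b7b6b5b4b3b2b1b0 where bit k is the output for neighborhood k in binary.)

23

position 6: 111 → 0  (bit 7 = 0)
position 7: 110 → 0  (bit 6 = 0)
position 4: 101 → 0  (bit 5 = 0)
position 0: 100 → 1  (bit 4 = 1)
position 5: 011 → 0  (bit 3 = 0)
position 3: 010 → 1  (bit 2 = 1)
position 2: 001 → 1  (bit 1 = 1)
position 1: 000 → 1  (bit 0 = 1)
bits b7..b0 = 00010111 = 23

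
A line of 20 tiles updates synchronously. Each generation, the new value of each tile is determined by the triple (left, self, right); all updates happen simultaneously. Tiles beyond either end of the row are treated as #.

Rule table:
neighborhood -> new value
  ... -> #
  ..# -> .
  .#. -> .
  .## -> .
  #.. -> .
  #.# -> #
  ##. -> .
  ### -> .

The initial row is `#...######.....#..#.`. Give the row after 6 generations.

....######.....###..

generation 1: ..#........###.....#
generation 2: ....######.....###..
generation 3: .##........###......
generation 4: #...######.....####.
generation 5: ..#........###.....#  (repeats generation 1; period 4)
generation 6: ....######.....###..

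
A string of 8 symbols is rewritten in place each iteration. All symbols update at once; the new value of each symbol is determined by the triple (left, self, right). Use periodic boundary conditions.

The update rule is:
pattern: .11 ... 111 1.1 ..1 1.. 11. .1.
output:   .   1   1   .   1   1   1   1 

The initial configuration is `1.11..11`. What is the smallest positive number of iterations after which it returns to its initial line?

8

1..111.1
111.11..
.11..111
..111.11
11.11..1
11..111.
.111.11.
1.11..11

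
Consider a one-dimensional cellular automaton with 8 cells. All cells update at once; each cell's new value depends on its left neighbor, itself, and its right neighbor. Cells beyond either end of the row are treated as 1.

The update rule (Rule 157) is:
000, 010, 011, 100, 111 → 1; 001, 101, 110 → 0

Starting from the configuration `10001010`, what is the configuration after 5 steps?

step 1: 01101010
step 2: 01001010
step 3: 01101010  (repeats step 1; period 2)
step 5: 01101010

01101010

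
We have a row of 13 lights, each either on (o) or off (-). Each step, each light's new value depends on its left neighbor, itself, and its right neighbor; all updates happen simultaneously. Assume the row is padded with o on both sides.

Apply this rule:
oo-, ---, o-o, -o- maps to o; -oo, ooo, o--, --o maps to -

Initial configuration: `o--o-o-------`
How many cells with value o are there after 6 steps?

o--ooo-ooooo-
o----oo----oo
o-oo--o-oo---
oo-o--oo-o-o-
-ooo---oooooo
o--o-o-------
count of o: 3

3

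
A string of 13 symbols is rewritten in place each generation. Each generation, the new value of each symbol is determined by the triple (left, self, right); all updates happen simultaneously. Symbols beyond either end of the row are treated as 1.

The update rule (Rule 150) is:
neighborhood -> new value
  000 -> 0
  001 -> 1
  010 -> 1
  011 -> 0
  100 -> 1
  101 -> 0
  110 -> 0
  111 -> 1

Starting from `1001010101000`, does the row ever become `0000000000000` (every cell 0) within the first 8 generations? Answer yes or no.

no

generation 1: 0111010101101
generation 2: 0010010100000
generation 3: 1111110110001
generation 4: 1111100001010
generation 5: 1111010011010
generation 6: 1110011100010
generation 7: 1101101010110
generation 8: 1000001010000
generation 8 is 1000001010000, still not uniform 0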